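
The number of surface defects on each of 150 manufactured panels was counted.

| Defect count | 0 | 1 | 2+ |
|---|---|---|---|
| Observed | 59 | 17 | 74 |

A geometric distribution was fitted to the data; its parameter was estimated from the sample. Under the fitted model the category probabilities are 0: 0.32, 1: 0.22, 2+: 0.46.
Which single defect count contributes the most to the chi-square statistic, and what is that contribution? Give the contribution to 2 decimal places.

Expected counts E_i = n·p_i: 150×0.32 = 48, 150×0.22 = 33, 150×0.46 = 69.
cat         O        E   (O−E)²/E
0          59       48      2.521
1          17       33      7.758
2+         74       69      0.362
The largest term is for 1: 7.76.

1, 7.76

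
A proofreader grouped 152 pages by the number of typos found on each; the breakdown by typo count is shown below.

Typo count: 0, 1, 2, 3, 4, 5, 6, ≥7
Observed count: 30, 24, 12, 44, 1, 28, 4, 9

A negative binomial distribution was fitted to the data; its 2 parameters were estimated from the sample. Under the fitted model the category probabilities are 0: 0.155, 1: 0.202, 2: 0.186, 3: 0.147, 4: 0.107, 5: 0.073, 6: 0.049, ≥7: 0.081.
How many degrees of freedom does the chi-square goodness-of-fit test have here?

There are k = 8 categories and 2 parameters estimated from the data, so df = 8 − 1 − 2 = 5.

5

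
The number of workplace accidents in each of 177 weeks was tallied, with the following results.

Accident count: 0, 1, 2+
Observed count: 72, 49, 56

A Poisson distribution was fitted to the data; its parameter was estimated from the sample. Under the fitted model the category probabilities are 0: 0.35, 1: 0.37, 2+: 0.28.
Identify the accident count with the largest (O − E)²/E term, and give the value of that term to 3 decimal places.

Expected counts E_i = n·p_i: 177×0.35 = 61.95, 177×0.37 = 65.49, 177×0.28 = 49.56.
χ² = (72−61.95)²/61.95 + (49−65.49)²/65.49 + (56−49.56)²/49.56
   = 1.6304 + 4.1521 + 0.8368
The largest term is for 1: 4.152.

1, 4.152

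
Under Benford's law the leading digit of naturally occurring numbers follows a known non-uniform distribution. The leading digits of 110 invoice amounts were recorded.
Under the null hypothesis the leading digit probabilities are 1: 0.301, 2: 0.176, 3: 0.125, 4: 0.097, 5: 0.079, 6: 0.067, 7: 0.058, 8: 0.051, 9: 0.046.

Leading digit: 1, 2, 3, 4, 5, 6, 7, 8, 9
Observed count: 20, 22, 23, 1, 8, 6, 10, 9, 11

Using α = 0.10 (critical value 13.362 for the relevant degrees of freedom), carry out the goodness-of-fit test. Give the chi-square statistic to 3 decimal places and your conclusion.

Expected counts E_i = n·p_i: 110×0.301 = 33.11, 110×0.176 = 19.36, 110×0.125 = 13.75, 110×0.097 = 10.67, 110×0.079 = 8.69, 110×0.067 = 7.37, 110×0.058 = 6.38, 110×0.051 = 5.61, 110×0.046 = 5.06.
cat         O        E   (O−E)²/E
1          20    33.11     5.1909
2          22    19.36     0.3600
3          23    13.75     6.2227
4           1    10.67     8.7637
5           8     8.69     0.0548
6           6     7.37     0.2547
7          10     6.38     2.0540
8           9     5.61     2.0485
9          11     5.06     6.9730
Sum = 31.922
df = 8. Since 31.922 > 13.362, we reject H₀.

31.922; reject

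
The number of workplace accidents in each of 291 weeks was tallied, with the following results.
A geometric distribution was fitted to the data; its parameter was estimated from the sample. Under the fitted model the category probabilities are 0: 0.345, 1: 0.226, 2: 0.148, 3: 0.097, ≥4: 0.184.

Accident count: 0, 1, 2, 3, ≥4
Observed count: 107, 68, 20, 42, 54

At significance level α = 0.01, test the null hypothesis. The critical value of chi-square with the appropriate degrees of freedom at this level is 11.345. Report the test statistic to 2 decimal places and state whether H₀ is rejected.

19.59; reject

Expected counts E_i = n·p_i: 291×0.345 = 100.395, 291×0.226 = 65.766, 291×0.148 = 43.068, 291×0.097 = 28.227, 291×0.184 = 53.544.
χ² = (107−100.395)²/100.395 + (68−65.766)²/65.766 + (20−43.068)²/43.068 + (42−28.227)²/28.227 + (54−53.544)²/53.544
   = 0.435 + 0.076 + 12.356 + 6.720 + 0.004
Sum = 19.59
df = 3. Since 19.59 > 11.345, we reject H₀.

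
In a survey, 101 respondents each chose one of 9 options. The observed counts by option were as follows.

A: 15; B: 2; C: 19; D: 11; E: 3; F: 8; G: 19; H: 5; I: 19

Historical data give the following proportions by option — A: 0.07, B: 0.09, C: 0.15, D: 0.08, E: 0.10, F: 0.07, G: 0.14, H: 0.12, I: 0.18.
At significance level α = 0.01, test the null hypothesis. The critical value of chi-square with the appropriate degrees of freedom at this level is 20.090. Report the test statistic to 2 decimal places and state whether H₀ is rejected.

27.46; reject

Expected counts E_i = n·p_i: 101×0.07 = 7.07, 101×0.09 = 9.09, 101×0.15 = 15.15, 101×0.08 = 8.08, 101×0.10 = 10.1, 101×0.07 = 7.07, 101×0.14 = 14.14, 101×0.12 = 12.12, 101×0.18 = 18.18.
cat         O        E   (O−E)²/E
A          15     7.07      8.895
B           2     9.09      5.530
C          19    15.15      0.978
D          11     8.08      1.055
E           3     10.1      4.991
F           8     7.07      0.122
G          19    14.14      1.670
H           5    12.12      4.183
I          19    18.18      0.037
Sum = 27.46
df = 8. Since 27.46 > 20.090, we reject H₀.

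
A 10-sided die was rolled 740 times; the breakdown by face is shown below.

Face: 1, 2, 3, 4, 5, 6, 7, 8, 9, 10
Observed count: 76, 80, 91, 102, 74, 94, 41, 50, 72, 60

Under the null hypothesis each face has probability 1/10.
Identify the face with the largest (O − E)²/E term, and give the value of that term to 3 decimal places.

Expected count for each of the 10 categories: 740/10 = 74.
χ² = (76−74)²/74 + (80−74)²/74 + (91−74)²/74 + (102−74)²/74 + (74−74)²/74 + (94−74)²/74 + (41−74)²/74 + (50−74)²/74 + (72−74)²/74 + (60−74)²/74
   = 0.0541 + 0.4865 + 3.9054 + 10.5946 + 0.0000 + 5.4054 + 14.7162 + 7.7838 + 0.0541 + 2.6486
The largest term is for 7: 14.716.

7, 14.716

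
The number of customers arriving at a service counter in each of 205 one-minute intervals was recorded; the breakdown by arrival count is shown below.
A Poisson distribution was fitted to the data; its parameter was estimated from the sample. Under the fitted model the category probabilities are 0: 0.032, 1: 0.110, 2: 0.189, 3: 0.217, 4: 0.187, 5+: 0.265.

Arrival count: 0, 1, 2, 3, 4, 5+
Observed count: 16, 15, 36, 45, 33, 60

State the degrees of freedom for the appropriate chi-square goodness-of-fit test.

There are k = 6 categories and 1 parameter estimated from the data, so df = 6 − 1 − 1 = 4.

4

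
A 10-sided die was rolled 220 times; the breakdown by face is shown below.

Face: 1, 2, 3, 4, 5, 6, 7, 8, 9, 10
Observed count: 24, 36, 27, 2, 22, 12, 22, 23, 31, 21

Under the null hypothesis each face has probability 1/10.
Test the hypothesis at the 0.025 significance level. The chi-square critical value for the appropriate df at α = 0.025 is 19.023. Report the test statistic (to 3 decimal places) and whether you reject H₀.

36.727; reject

Expected count for each of the 10 categories: 220/10 = 22.
cat         O        E   (O−E)²/E
1          24       22     0.1818
2          36       22     8.9091
3          27       22     1.1364
4           2       22    18.1818
5          22       22     0.0000
6          12       22     4.5455
7          22       22     0.0000
8          23       22     0.0455
9          31       22     3.6818
10         21       22     0.0455
Sum = 36.727
df = 9. Since 36.727 > 19.023, we reject H₀.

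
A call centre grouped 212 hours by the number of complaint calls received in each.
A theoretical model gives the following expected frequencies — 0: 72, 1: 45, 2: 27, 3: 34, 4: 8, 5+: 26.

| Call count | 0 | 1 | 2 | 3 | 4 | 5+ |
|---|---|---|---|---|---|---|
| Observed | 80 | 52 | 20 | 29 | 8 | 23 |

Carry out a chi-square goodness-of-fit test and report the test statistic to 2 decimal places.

cat         O        E   (O−E)²/E
0          80       72      0.889
1          52       45      1.089
2          20       27      1.815
3          29       34      0.735
4           8        8      0.000
5+         23       26      0.346
Sum = 4.87

4.87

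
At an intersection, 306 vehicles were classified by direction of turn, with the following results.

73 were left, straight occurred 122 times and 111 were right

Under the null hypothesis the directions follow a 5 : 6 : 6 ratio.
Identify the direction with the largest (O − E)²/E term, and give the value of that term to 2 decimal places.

left, 3.21

Ratio total = 17. Expected counts: 306×5/17 = 90, 306×6/17 = 108, 306×6/17 = 108.
cat           O        E   (O−E)²/E
left         73       90      3.211
straight    122      108      1.815
right       111      108      0.083
The largest term is for left: 3.21.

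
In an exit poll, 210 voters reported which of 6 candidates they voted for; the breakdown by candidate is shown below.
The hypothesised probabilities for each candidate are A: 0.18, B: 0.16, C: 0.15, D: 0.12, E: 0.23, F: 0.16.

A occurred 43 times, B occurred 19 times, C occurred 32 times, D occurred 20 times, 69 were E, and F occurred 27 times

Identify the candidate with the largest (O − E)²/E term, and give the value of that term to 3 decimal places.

Expected counts E_i = n·p_i: 210×0.18 = 37.8, 210×0.16 = 33.6, 210×0.15 = 31.5, 210×0.12 = 25.2, 210×0.23 = 48.3, 210×0.16 = 33.6.
A: (43 − 37.8)²/37.8 = 27.04/37.8 = 0.7153
B: (19 − 33.6)²/33.6 = 213.16/33.6 = 6.3440
C: (32 − 31.5)²/31.5 = 0.25/31.5 = 0.0079
D: (20 − 25.2)²/25.2 = 27.04/25.2 = 1.0730
E: (69 − 48.3)²/48.3 = 428.49/48.3 = 8.8714
F: (27 − 33.6)²/33.6 = 43.56/33.6 = 1.2964
The largest term is for E: 8.871.

E, 8.871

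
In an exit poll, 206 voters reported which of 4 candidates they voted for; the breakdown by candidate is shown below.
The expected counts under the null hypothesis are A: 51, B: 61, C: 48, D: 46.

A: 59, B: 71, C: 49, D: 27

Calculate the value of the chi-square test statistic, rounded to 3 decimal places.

10.763

cat         O        E   (O−E)²/E
A          59       51     1.2549
B          71       61     1.6393
C          49       48     0.0208
D          27       46     7.8478
Sum = 10.763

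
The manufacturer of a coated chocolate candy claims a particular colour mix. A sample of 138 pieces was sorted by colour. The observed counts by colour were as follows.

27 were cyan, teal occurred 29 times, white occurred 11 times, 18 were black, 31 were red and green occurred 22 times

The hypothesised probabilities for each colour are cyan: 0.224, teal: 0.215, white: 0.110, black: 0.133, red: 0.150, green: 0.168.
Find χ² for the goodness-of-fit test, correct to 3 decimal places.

6.854

Expected counts E_i = n·p_i: 138×0.224 = 30.912, 138×0.215 = 29.67, 138×0.110 = 15.18, 138×0.133 = 18.354, 138×0.150 = 20.7, 138×0.168 = 23.184.
cat         O        E   (O−E)²/E
cyan       27   30.912     0.4951
teal       29    29.67     0.0151
white      11    15.18     1.1510
black      18   18.354     0.0068
red        31     20.7     5.1251
green      22   23.184     0.0605
Sum = 6.854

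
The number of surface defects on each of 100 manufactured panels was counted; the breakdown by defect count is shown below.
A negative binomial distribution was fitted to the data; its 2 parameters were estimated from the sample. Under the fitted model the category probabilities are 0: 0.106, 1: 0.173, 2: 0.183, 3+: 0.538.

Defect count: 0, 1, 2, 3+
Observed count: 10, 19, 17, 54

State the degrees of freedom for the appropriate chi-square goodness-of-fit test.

1

There are k = 4 categories and 2 parameters estimated from the data, so df = 4 − 1 − 2 = 1.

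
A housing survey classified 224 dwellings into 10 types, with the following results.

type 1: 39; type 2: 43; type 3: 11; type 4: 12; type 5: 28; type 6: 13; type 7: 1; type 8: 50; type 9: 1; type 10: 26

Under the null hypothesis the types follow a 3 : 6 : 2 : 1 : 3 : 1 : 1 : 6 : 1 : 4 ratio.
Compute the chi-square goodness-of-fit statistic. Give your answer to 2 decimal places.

30.71

Ratio total = 28. Expected counts: 224×3/28 = 24, 224×6/28 = 48, 224×2/28 = 16, 224×1/28 = 8, 224×3/28 = 24, 224×1/28 = 8, 224×1/28 = 8, 224×6/28 = 48, 224×1/28 = 8, 224×4/28 = 32.
type 1: (39 − 24)²/24 = 225/24 = 9.375
type 2: (43 − 48)²/48 = 25/48 = 0.521
type 3: (11 − 16)²/16 = 25/16 = 1.563
type 4: (12 − 8)²/8 = 16/8 = 2.000
type 5: (28 − 24)²/24 = 16/24 = 0.667
type 6: (13 − 8)²/8 = 25/8 = 3.125
type 7: (1 − 8)²/8 = 49/8 = 6.125
type 8: (50 − 48)²/48 = 4/48 = 0.083
type 9: (1 − 8)²/8 = 49/8 = 6.125
type 10: (26 − 32)²/32 = 36/32 = 1.125
Sum = 30.71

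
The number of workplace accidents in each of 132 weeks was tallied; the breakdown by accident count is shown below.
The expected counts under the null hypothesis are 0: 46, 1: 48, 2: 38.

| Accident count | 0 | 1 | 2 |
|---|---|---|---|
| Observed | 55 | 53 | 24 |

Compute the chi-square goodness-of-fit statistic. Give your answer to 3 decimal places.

7.440

cat         O        E   (O−E)²/E
0          55       46     1.7609
1          53       48     0.5208
2          24       38     5.1579
Sum = 7.440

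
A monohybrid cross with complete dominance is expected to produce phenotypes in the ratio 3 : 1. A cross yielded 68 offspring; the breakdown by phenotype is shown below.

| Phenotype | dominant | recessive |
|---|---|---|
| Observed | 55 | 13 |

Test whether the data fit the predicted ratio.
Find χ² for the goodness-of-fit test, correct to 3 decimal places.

1.255

Ratio total = 4. Expected counts: 68×3/4 = 51, 68×1/4 = 17.
dominant: (55 − 51)²/51 = 16/51 = 0.3137
recessive: (13 − 17)²/17 = 16/17 = 0.9412
Sum = 1.255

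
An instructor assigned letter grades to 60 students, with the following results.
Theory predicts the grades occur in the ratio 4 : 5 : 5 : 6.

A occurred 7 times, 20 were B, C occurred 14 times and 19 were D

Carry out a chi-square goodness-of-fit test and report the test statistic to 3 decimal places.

3.872

Ratio total = 20. Expected counts: 60×4/20 = 12, 60×5/20 = 15, 60×5/20 = 15, 60×6/20 = 18.
χ² = (7−12)²/12 + (20−15)²/15 + (14−15)²/15 + (19−18)²/18
   = 2.0833 + 1.6667 + 0.0667 + 0.0556
Sum = 3.872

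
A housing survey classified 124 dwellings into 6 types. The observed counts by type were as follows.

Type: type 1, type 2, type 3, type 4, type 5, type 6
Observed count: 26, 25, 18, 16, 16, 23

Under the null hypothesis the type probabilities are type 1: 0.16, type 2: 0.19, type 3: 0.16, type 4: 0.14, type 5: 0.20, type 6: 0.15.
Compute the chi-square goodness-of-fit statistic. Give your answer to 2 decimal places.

Expected counts E_i = n·p_i: 124×0.16 = 19.84, 124×0.19 = 23.56, 124×0.16 = 19.84, 124×0.14 = 17.36, 124×0.20 = 24.8, 124×0.15 = 18.6.
type 1: (26 − 19.84)²/19.84 = 37.9456/19.84 = 1.913
type 2: (25 − 23.56)²/23.56 = 2.0736/23.56 = 0.088
type 3: (18 − 19.84)²/19.84 = 3.3856/19.84 = 0.171
type 4: (16 − 17.36)²/17.36 = 1.8496/17.36 = 0.107
type 5: (16 − 24.8)²/24.8 = 77.44/24.8 = 3.123
type 6: (23 − 18.6)²/18.6 = 19.36/18.6 = 1.041
Sum = 6.44

6.44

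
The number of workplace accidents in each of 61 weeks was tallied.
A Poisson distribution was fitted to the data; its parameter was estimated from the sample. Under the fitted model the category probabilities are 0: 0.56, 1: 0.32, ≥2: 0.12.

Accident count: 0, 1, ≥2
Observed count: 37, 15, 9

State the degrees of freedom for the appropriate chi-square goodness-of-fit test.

There are k = 3 categories and 1 parameter estimated from the data, so df = 3 − 1 − 1 = 1.

1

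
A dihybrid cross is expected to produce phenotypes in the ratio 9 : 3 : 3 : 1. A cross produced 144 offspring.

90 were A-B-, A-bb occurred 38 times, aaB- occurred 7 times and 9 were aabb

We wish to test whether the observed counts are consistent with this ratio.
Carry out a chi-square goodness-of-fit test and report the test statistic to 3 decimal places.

20.296

Ratio total = 16. Expected counts: 144×9/16 = 81, 144×3/16 = 27, 144×3/16 = 27, 144×1/16 = 9.
cat         O        E   (O−E)²/E
A-B-       90       81     1.0000
A-bb       38       27     4.4815
aaB-        7       27    14.8148
aabb        9        9     0.0000
Sum = 20.296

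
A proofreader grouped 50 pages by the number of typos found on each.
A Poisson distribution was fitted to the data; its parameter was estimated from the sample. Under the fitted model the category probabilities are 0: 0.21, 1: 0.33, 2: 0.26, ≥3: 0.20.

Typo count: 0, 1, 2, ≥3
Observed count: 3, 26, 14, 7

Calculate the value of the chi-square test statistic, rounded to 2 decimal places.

Expected counts E_i = n·p_i: 50×0.21 = 10.5, 50×0.33 = 16.5, 50×0.26 = 13, 50×0.20 = 10.
0: (3 − 10.5)²/10.5 = 56.25/10.5 = 5.357
1: (26 − 16.5)²/16.5 = 90.25/16.5 = 5.470
2: (14 − 13)²/13 = 1/13 = 0.077
≥3: (7 − 10)²/10 = 9/10 = 0.900
Sum = 11.80

11.80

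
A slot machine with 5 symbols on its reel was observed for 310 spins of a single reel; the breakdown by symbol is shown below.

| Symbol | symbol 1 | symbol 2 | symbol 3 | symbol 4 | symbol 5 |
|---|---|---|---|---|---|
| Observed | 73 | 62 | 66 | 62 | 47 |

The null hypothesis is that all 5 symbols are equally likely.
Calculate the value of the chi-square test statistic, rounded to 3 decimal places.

5.839

Expected count for each of the 5 categories: 310/5 = 62.
symbol 1: (73 − 62)²/62 = 121/62 = 1.9516
symbol 2: (62 − 62)²/62 = 0/62 = 0.0000
symbol 3: (66 − 62)²/62 = 16/62 = 0.2581
symbol 4: (62 − 62)²/62 = 0/62 = 0.0000
symbol 5: (47 − 62)²/62 = 225/62 = 3.6290
Sum = 5.839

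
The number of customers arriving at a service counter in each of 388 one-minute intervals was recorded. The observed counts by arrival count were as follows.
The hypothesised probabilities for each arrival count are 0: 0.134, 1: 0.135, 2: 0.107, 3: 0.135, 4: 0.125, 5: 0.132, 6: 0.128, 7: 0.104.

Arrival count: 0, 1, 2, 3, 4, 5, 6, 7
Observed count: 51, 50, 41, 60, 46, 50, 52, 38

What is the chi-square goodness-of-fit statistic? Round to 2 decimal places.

1.65

Expected counts E_i = n·p_i: 388×0.134 = 51.992, 388×0.135 = 52.38, 388×0.107 = 41.516, 388×0.135 = 52.38, 388×0.125 = 48.5, 388×0.132 = 51.216, 388×0.128 = 49.664, 388×0.104 = 40.352.
cat         O        E   (O−E)²/E
0          51   51.992      0.019
1          50    52.38      0.108
2          41   41.516      0.006
3          60    52.38      1.109
4          46     48.5      0.129
5          50   51.216      0.029
6          52   49.664      0.110
7          38   40.352      0.137
Sum = 1.65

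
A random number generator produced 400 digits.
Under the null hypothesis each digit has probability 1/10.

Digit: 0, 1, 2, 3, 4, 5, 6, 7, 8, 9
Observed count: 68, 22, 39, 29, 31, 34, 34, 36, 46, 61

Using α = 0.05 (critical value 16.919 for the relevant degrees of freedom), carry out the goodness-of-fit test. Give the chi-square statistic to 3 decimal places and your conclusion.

Expected count for each of the 10 categories: 400/10 = 40.
χ² = (68−40)²/40 + (22−40)²/40 + (39−40)²/40 + (29−40)²/40 + (31−40)²/40 + (34−40)²/40 + (34−40)²/40 + (36−40)²/40 + (46−40)²/40 + (61−40)²/40
   = 19.6000 + 8.1000 + 0.0250 + 3.0250 + 2.0250 + 0.9000 + 0.9000 + 0.4000 + 0.9000 + 11.0250
Sum = 46.900
df = 9. Since 46.900 > 16.919, we reject H₀.

46.900; reject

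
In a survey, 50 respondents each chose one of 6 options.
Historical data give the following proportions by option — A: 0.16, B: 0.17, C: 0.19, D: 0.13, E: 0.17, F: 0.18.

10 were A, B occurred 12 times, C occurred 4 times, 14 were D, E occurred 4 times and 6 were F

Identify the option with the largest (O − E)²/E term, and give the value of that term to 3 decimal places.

D, 8.654

Expected counts E_i = n·p_i: 50×0.16 = 8, 50×0.17 = 8.5, 50×0.19 = 9.5, 50×0.13 = 6.5, 50×0.17 = 8.5, 50×0.18 = 9.
χ² = (10−8)²/8 + (12−8.5)²/8.5 + (4−9.5)²/9.5 + (14−6.5)²/6.5 + (4−8.5)²/8.5 + (6−9)²/9
   = 0.5000 + 1.4412 + 3.1842 + 8.6538 + 2.3824 + 1.0000
The largest term is for D: 8.654.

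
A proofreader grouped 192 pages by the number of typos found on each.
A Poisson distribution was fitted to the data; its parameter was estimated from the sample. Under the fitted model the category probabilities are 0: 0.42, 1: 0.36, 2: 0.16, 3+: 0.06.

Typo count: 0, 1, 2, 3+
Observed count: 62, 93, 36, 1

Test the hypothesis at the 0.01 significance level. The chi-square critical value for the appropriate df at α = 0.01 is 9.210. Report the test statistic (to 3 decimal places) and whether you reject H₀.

Expected counts E_i = n·p_i: 192×0.42 = 80.64, 192×0.36 = 69.12, 192×0.16 = 30.72, 192×0.06 = 11.52.
cat         O        E   (O−E)²/E
0          62    80.64     4.3087
1          93    69.12     8.2502
2          36    30.72     0.9075
3+          1    11.52     9.6068
Sum = 23.073
df = 2. Since 23.073 > 9.210, we reject H₀.

23.073; reject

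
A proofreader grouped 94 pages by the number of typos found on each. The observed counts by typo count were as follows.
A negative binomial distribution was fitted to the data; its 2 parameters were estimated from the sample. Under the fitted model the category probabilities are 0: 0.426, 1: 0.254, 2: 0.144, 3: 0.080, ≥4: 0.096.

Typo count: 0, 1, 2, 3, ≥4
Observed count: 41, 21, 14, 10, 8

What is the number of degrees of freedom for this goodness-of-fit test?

2

There are k = 5 categories and 2 parameters estimated from the data, so df = 5 − 1 − 2 = 2.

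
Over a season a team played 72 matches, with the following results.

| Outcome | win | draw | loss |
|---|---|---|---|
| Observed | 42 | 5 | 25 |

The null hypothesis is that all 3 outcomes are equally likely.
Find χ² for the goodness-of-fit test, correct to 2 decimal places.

28.58

Expected count for each of the 3 categories: 72/3 = 24.
cat         O        E   (O−E)²/E
win        42       24     13.500
draw        5       24     15.042
loss       25       24      0.042
Sum = 28.58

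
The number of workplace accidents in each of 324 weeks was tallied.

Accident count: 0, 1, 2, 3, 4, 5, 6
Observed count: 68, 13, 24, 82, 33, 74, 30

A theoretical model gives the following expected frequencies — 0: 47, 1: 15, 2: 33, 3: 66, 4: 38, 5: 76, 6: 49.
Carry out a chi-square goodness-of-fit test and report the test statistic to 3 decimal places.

24.061

χ² = (68−47)²/47 + (13−15)²/15 + (24−33)²/33 + (82−66)²/66 + (33−38)²/38 + (74−76)²/76 + (30−49)²/49
   = 9.3830 + 0.2667 + 2.4545 + 3.8788 + 0.6579 + 0.0526 + 7.3673
Sum = 24.061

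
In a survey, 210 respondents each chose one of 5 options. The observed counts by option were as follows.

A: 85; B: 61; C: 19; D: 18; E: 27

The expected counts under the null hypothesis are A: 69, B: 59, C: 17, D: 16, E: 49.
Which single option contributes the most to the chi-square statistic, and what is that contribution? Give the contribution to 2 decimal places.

χ² = (85−69)²/69 + (61−59)²/59 + (19−17)²/17 + (18−16)²/16 + (27−49)²/49
   = 3.710 + 0.068 + 0.235 + 0.250 + 9.878
The largest term is for E: 9.88.

E, 9.88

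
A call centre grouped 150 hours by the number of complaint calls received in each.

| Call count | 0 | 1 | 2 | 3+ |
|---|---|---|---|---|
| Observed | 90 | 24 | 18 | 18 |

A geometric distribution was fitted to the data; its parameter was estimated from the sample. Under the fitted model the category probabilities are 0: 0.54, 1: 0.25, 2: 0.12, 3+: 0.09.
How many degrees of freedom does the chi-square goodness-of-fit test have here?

2

There are k = 4 categories and 1 parameter estimated from the data, so df = 4 − 1 − 1 = 2.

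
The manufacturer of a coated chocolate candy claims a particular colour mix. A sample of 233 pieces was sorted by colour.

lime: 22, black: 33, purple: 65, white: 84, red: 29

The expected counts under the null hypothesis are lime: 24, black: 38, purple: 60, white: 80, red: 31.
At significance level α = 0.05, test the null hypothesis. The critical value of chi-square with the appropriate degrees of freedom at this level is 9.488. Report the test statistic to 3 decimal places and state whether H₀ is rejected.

lime: (22 − 24)²/24 = 4/24 = 0.1667
black: (33 − 38)²/38 = 25/38 = 0.6579
purple: (65 − 60)²/60 = 25/60 = 0.4167
white: (84 − 80)²/80 = 16/80 = 0.2000
red: (29 − 31)²/31 = 4/31 = 0.1290
Sum = 1.570
df = 4. Since 1.570 < 9.488, we do not reject H₀.

1.570; do not reject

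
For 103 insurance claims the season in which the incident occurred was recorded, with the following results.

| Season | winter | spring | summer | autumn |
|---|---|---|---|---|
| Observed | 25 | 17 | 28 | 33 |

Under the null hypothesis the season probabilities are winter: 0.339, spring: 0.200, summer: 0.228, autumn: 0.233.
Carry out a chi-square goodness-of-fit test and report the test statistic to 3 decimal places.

7.690

Expected counts E_i = n·p_i: 103×0.339 = 34.917, 103×0.200 = 20.6, 103×0.228 = 23.484, 103×0.233 = 23.999.
cat         O        E   (O−E)²/E
winter     25   34.917     2.8166
spring     17     20.6     0.6291
summer     28   23.484     0.8684
autumn     33   23.999     3.3759
Sum = 7.690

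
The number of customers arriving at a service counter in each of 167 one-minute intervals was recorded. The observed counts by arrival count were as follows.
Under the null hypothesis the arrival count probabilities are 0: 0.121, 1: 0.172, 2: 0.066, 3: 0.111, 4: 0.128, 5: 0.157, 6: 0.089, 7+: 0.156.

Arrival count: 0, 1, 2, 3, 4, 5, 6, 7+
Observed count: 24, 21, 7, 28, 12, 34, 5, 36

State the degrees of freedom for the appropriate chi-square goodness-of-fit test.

7

There are k = 8 categories and no parameters were estimated from the data, so df = 8 − 1 = 7.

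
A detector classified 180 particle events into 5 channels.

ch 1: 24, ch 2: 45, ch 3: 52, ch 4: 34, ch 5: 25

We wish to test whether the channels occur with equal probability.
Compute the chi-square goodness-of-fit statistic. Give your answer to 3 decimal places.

16.833

Expected count for each of the 5 categories: 180/5 = 36.
cat         O        E   (O−E)²/E
ch 1       24       36     4.0000
ch 2       45       36     2.2500
ch 3       52       36     7.1111
ch 4       34       36     0.1111
ch 5       25       36     3.3611
Sum = 16.833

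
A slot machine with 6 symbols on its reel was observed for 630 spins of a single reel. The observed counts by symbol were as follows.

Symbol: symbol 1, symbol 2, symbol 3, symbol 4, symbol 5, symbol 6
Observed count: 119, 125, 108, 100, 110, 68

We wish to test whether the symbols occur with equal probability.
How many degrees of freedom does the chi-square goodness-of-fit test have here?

There are k = 6 categories and no parameters were estimated from the data, so df = 6 − 1 = 5.

5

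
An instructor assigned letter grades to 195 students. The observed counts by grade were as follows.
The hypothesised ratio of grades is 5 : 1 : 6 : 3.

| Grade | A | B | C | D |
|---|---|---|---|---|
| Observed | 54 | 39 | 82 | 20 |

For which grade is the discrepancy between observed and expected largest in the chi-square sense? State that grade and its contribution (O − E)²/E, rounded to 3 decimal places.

B, 52.000

Ratio total = 15. Expected counts: 195×5/15 = 65, 195×1/15 = 13, 195×6/15 = 78, 195×3/15 = 39.
cat         O        E   (O−E)²/E
A          54       65     1.8615
B          39       13    52.0000
C          82       78     0.2051
D          20       39     9.2564
The largest term is for B: 52.000.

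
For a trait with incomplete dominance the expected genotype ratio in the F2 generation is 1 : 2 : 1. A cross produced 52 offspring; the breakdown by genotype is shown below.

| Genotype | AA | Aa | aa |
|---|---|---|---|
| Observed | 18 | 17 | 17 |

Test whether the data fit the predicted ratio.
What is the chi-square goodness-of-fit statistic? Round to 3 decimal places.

Ratio total = 4. Expected counts: 52×1/4 = 13, 52×2/4 = 26, 52×1/4 = 13.
AA: (18 − 13)²/13 = 25/13 = 1.9231
Aa: (17 − 26)²/26 = 81/26 = 3.1154
aa: (17 − 13)²/13 = 16/13 = 1.2308
Sum = 6.269

6.269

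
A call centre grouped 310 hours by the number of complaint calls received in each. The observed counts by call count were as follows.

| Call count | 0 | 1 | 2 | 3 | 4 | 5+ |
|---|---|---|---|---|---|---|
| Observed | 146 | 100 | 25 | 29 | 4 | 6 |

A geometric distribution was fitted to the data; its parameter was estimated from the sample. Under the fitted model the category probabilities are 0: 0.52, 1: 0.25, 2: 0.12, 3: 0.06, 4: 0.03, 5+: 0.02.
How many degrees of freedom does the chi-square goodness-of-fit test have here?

There are k = 6 categories and 1 parameter estimated from the data, so df = 6 − 1 − 1 = 4.

4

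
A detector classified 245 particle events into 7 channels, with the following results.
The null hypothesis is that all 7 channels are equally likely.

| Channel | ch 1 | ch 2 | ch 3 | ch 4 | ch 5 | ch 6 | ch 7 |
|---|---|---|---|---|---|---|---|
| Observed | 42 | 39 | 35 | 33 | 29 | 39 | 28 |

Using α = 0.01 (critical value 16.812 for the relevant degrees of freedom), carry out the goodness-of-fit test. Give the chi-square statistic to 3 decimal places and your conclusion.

4.857; do not reject

Expected count for each of the 7 categories: 245/7 = 35.
χ² = (42−35)²/35 + (39−35)²/35 + (35−35)²/35 + (33−35)²/35 + (29−35)²/35 + (39−35)²/35 + (28−35)²/35
   = 1.4000 + 0.4571 + 0.0000 + 0.1143 + 1.0286 + 0.4571 + 1.4000
Sum = 4.857
df = 6. Since 4.857 < 16.812, we do not reject H₀.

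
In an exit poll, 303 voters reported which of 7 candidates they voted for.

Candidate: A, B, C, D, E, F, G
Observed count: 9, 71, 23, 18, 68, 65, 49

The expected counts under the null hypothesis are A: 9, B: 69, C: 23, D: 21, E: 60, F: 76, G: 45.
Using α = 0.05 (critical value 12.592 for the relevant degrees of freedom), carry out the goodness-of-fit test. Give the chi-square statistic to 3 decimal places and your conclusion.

A: (9 − 9)²/9 = 0/9 = 0.0000
B: (71 − 69)²/69 = 4/69 = 0.0580
C: (23 − 23)²/23 = 0/23 = 0.0000
D: (18 − 21)²/21 = 9/21 = 0.4286
E: (68 − 60)²/60 = 64/60 = 1.0667
F: (65 − 76)²/76 = 121/76 = 1.5921
G: (49 − 45)²/45 = 16/45 = 0.3556
Sum = 3.501
df = 6. Since 3.501 < 12.592, we do not reject H₀.

3.501; do not reject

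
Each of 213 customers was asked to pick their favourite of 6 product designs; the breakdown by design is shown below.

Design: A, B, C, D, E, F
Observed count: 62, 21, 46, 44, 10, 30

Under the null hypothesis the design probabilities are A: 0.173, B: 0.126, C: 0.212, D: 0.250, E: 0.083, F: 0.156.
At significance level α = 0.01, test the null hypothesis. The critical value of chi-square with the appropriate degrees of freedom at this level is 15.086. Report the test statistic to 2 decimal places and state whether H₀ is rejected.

Expected counts E_i = n·p_i: 213×0.173 = 36.849, 213×0.126 = 26.838, 213×0.212 = 45.156, 213×0.250 = 53.25, 213×0.083 = 17.679, 213×0.156 = 33.228.
cat         O        E   (O−E)²/E
A          62   36.849     17.167
B          21   26.838      1.270
C          46   45.156      0.016
D          44    53.25      1.607
E          10   17.679      3.335
F          30   33.228      0.314
Sum = 23.71
df = 5. Since 23.71 > 15.086, we reject H₀.

23.71; reject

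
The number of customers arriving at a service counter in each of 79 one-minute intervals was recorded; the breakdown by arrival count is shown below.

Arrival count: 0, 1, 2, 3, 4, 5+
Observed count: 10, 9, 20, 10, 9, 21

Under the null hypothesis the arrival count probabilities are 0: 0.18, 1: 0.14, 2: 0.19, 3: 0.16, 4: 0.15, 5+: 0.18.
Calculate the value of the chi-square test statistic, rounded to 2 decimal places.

7.76

Expected counts E_i = n·p_i: 79×0.18 = 14.22, 79×0.14 = 11.06, 79×0.19 = 15.01, 79×0.16 = 12.64, 79×0.15 = 11.85, 79×0.18 = 14.22.
cat         O        E   (O−E)²/E
0          10    14.22      1.252
1           9    11.06      0.384
2          20    15.01      1.659
3          10    12.64      0.551
4           9    11.85      0.685
5+         21    14.22      3.233
Sum = 7.76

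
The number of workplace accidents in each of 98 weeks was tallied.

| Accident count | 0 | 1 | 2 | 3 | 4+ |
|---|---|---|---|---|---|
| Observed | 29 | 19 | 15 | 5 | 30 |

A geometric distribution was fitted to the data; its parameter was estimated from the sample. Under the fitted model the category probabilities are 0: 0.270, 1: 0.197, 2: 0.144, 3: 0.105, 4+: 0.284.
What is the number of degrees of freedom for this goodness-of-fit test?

3

There are k = 5 categories and 1 parameter estimated from the data, so df = 5 − 1 − 1 = 3.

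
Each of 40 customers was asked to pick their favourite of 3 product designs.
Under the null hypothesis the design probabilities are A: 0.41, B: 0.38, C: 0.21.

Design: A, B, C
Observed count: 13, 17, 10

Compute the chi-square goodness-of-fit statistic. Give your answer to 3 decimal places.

1.223

Expected counts E_i = n·p_i: 40×0.41 = 16.4, 40×0.38 = 15.2, 40×0.21 = 8.4.
A: (13 − 16.4)²/16.4 = 11.56/16.4 = 0.7049
B: (17 − 15.2)²/15.2 = 3.24/15.2 = 0.2132
C: (10 − 8.4)²/8.4 = 2.56/8.4 = 0.3048
Sum = 1.223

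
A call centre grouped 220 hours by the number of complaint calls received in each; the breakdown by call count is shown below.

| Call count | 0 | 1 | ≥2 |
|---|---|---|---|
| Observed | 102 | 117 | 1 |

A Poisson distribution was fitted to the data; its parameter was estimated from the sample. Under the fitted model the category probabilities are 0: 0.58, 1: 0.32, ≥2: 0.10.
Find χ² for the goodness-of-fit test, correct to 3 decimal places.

Expected counts E_i = n·p_i: 220×0.58 = 127.6, 220×0.32 = 70.4, 220×0.10 = 22.
cat         O        E   (O−E)²/E
0         102    127.6     5.1361
1         117     70.4    30.8460
≥2          1       22    20.0455
Sum = 56.028

56.028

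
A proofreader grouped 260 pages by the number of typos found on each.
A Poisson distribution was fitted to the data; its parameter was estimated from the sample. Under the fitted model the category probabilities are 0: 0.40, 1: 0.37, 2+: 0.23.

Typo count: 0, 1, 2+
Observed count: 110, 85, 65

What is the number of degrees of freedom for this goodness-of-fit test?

1

There are k = 3 categories and 1 parameter estimated from the data, so df = 3 − 1 − 1 = 1.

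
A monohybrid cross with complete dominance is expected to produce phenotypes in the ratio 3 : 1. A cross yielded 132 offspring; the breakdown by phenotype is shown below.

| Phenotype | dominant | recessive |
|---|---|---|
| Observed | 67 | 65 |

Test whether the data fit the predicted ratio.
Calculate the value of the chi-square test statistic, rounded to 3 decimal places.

41.374

Ratio total = 4. Expected counts: 132×3/4 = 99, 132×1/4 = 33.
dominant: (67 − 99)²/99 = 1024/99 = 10.3434
recessive: (65 − 33)²/33 = 1024/33 = 31.0303
Sum = 41.374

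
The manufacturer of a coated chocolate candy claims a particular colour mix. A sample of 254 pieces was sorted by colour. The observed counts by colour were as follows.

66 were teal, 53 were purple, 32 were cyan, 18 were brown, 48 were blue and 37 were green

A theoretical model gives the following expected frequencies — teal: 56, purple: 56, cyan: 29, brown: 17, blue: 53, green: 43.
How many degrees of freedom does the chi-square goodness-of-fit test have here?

There are k = 6 categories and no parameters were estimated from the data, so df = 6 − 1 = 5.

5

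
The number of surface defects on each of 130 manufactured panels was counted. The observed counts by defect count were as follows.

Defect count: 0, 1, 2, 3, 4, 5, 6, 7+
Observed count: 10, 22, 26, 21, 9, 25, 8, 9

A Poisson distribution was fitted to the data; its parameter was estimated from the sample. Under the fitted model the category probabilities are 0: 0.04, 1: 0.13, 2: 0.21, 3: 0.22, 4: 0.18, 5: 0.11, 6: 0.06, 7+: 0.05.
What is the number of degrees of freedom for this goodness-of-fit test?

6

There are k = 8 categories and 1 parameter estimated from the data, so df = 8 − 1 − 1 = 6.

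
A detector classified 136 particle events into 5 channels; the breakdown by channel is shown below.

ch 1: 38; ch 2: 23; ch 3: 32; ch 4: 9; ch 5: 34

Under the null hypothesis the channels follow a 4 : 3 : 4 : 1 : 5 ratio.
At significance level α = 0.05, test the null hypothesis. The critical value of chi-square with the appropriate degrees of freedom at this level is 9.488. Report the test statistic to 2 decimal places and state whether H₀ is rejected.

Ratio total = 17. Expected counts: 136×4/17 = 32, 136×3/17 = 24, 136×4/17 = 32, 136×1/17 = 8, 136×5/17 = 40.
cat         O        E   (O−E)²/E
ch 1       38       32      1.125
ch 2       23       24      0.042
ch 3       32       32      0.000
ch 4        9        8      0.125
ch 5       34       40      0.900
Sum = 2.19
df = 4. Since 2.19 < 9.488, we do not reject H₀.

2.19; do not reject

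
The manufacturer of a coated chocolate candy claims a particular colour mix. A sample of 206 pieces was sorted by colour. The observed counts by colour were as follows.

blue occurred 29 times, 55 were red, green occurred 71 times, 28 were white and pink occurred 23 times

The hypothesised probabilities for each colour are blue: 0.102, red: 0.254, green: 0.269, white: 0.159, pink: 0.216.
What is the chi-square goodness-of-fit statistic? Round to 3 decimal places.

Expected counts E_i = n·p_i: 206×0.102 = 21.012, 206×0.254 = 52.324, 206×0.269 = 55.414, 206×0.159 = 32.754, 206×0.216 = 44.496.
blue: (29 − 21.012)²/21.012 = 63.808144/21.012 = 3.0367
red: (55 − 52.324)²/52.324 = 7.160976/52.324 = 0.1369
green: (71 − 55.414)²/55.414 = 242.923396/55.414 = 4.3838
white: (28 − 32.754)²/32.754 = 22.600516/32.754 = 0.6900
pink: (23 − 44.496)²/44.496 = 462.078016/44.496 = 10.3847
Sum = 18.632

18.632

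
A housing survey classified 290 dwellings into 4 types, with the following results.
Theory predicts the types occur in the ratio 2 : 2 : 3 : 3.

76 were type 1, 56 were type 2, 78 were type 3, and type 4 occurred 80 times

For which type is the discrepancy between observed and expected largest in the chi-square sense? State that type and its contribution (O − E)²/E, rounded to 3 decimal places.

Ratio total = 10. Expected counts: 290×2/10 = 58, 290×2/10 = 58, 290×3/10 = 87, 290×3/10 = 87.
cat         O        E   (O−E)²/E
type 1     76       58     5.5862
type 2     56       58     0.0690
type 3     78       87     0.9310
type 4     80       87     0.5632
The largest term is for type 1: 5.586.

type 1, 5.586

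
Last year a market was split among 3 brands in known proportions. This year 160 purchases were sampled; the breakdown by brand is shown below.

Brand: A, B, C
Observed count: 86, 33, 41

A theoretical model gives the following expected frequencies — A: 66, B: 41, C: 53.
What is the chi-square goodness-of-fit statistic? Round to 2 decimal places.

10.34

cat         O        E   (O−E)²/E
A          86       66      6.061
B          33       41      1.561
C          41       53      2.717
Sum = 10.34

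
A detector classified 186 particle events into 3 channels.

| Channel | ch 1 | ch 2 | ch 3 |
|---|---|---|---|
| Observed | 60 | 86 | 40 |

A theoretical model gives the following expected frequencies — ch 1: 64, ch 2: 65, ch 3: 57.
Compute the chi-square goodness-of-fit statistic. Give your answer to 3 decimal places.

ch 1: (60 − 64)²/64 = 16/64 = 0.2500
ch 2: (86 − 65)²/65 = 441/65 = 6.7846
ch 3: (40 − 57)²/57 = 289/57 = 5.0702
Sum = 12.105

12.105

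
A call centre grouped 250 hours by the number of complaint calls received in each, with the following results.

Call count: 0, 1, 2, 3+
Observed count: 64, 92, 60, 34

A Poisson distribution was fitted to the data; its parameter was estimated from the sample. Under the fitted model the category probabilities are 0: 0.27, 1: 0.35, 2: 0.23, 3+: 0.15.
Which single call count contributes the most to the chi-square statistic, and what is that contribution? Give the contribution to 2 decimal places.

3+, 0.33

Expected counts E_i = n·p_i: 250×0.27 = 67.5, 250×0.35 = 87.5, 250×0.23 = 57.5, 250×0.15 = 37.5.
cat         O        E   (O−E)²/E
0          64     67.5      0.181
1          92     87.5      0.231
2          60     57.5      0.109
3+         34     37.5      0.327
The largest term is for 3+: 0.33.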